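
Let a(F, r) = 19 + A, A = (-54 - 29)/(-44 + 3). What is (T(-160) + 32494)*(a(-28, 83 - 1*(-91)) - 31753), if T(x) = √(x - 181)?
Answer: -42275051434/41 - 1301011*I*√341/41 ≈ -1.0311e+9 - 5.8597e+5*I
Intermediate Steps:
T(x) = √(-181 + x)
A = 83/41 (A = -83/(-41) = -83*(-1/41) = 83/41 ≈ 2.0244)
a(F, r) = 862/41 (a(F, r) = 19 + 83/41 = 862/41)
(T(-160) + 32494)*(a(-28, 83 - 1*(-91)) - 31753) = (√(-181 - 160) + 32494)*(862/41 - 31753) = (√(-341) + 32494)*(-1301011/41) = (I*√341 + 32494)*(-1301011/41) = (32494 + I*√341)*(-1301011/41) = -42275051434/41 - 1301011*I*√341/41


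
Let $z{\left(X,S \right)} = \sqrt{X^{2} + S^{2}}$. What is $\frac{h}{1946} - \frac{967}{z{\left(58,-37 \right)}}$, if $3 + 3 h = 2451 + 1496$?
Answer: $\frac{1972}{2919} - \frac{967 \sqrt{4733}}{4733} \approx -13.38$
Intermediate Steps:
$h = \frac{3944}{3}$ ($h = -1 + \frac{2451 + 1496}{3} = -1 + \frac{1}{3} \cdot 3947 = -1 + \frac{3947}{3} = \frac{3944}{3} \approx 1314.7$)
$z{\left(X,S \right)} = \sqrt{S^{2} + X^{2}}$
$\frac{h}{1946} - \frac{967}{z{\left(58,-37 \right)}} = \frac{3944}{3 \cdot 1946} - \frac{967}{\sqrt{\left(-37\right)^{2} + 58^{2}}} = \frac{3944}{3} \cdot \frac{1}{1946} - \frac{967}{\sqrt{1369 + 3364}} = \frac{1972}{2919} - \frac{967}{\sqrt{4733}} = \frac{1972}{2919} - 967 \frac{\sqrt{4733}}{4733} = \frac{1972}{2919} - \frac{967 \sqrt{4733}}{4733}$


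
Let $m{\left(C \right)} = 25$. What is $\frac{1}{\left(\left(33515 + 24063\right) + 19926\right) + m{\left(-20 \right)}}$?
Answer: $\frac{1}{77529} \approx 1.2898 \cdot 10^{-5}$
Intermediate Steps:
$\frac{1}{\left(\left(33515 + 24063\right) + 19926\right) + m{\left(-20 \right)}} = \frac{1}{\left(\left(33515 + 24063\right) + 19926\right) + 25} = \frac{1}{\left(57578 + 19926\right) + 25} = \frac{1}{77504 + 25} = \frac{1}{77529}$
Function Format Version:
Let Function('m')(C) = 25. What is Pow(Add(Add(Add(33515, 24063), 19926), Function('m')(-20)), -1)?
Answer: Rational(1, 77529) ≈ 1.2898e-5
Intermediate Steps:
Pow(Add(Add(Add(33515, 24063), 19926), Function('m')(-20)), -1) = Pow(Add(Add(Add(33515, 24063), 19926), 25), -1) = Pow(Add(Add(57578, 19926), 25), -1) = Pow(Add(77504, 25), -1) = Pow(77529, -1) = Rational(1, 77529)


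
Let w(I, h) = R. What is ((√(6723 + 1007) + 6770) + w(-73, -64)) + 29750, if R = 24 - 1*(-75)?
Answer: 36619 + √7730 ≈ 36707.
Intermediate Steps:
R = 99 (R = 24 + 75 = 99)
w(I, h) = 99
((√(6723 + 1007) + 6770) + w(-73, -64)) + 29750 = ((√(6723 + 1007) + 6770) + 99) + 29750 = ((√7730 + 6770) + 99) + 29750 = ((6770 + √7730) + 99) + 29750 = (6869 + √7730) + 29750 = 36619 + √7730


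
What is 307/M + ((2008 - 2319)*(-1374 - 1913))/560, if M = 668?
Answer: 170759899/93520 ≈ 1825.9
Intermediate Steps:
307/M + ((2008 - 2319)*(-1374 - 1913))/560 = 307/668 + ((2008 - 2319)*(-1374 - 1913))/560 = 307*(1/668) - 311*(-3287)*(1/560) = 307/668 + 1022257*(1/560) = 307/668 + 1022257/560 = 170759899/93520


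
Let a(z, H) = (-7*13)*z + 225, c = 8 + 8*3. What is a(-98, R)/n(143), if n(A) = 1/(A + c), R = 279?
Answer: 1600025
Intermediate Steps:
c = 32 (c = 8 + 24 = 32)
a(z, H) = 225 - 91*z (a(z, H) = -91*z + 225 = 225 - 91*z)
n(A) = 1/(32 + A) (n(A) = 1/(A + 32) = 1/(32 + A))
a(-98, R)/n(143) = (225 - 91*(-98))/(1/(32 + 143)) = (225 + 8918)/(1/175) = 9143/(1/175) = 9143*175 = 1600025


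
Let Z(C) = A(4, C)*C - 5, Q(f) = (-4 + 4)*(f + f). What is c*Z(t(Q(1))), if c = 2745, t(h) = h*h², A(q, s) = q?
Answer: -13725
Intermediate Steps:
Q(f) = 0 (Q(f) = 0*(2*f) = 0)
t(h) = h³
Z(C) = -5 + 4*C (Z(C) = 4*C - 5 = -5 + 4*C)
c*Z(t(Q(1))) = 2745*(-5 + 4*0³) = 2745*(-5 + 4*0) = 2745*(-5 + 0) = 2745*(-5) = -13725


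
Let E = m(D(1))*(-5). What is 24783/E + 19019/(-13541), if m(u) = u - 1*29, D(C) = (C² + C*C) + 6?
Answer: 10108776/43085 ≈ 234.62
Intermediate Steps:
D(C) = 6 + 2*C² (D(C) = (C² + C²) + 6 = 2*C² + 6 = 6 + 2*C²)
m(u) = -29 + u (m(u) = u - 29 = -29 + u)
E = 105 (E = (-29 + (6 + 2*1²))*(-5) = (-29 + (6 + 2*1))*(-5) = (-29 + (6 + 2))*(-5) = (-29 + 8)*(-5) = -21*(-5) = 105)
24783/E + 19019/(-13541) = 24783/105 + 19019/(-13541) = 24783*(1/105) + 19019*(-1/13541) = 8261/35 - 1729/1231 = 10108776/43085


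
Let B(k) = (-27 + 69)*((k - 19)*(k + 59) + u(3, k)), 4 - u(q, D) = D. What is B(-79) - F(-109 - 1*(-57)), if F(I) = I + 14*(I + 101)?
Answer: 85172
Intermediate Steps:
u(q, D) = 4 - D
F(I) = 1414 + 15*I (F(I) = I + 14*(101 + I) = I + (1414 + 14*I) = 1414 + 15*I)
B(k) = 168 - 42*k + 42*(-19 + k)*(59 + k) (B(k) = (-27 + 69)*((k - 19)*(k + 59) + (4 - k)) = 42*((-19 + k)*(59 + k) + (4 - k)) = 42*(4 - k + (-19 + k)*(59 + k)) = 168 - 42*k + 42*(-19 + k)*(59 + k))
B(-79) - F(-109 - 1*(-57)) = (-46914 + 42*(-79)² + 1638*(-79)) - (1414 + 15*(-109 - 1*(-57))) = (-46914 + 42*6241 - 129402) - (1414 + 15*(-109 + 57)) = (-46914 + 262122 - 129402) - (1414 + 15*(-52)) = 85806 - (1414 - 780) = 85806 - 1*634 = 85806 - 634 = 85172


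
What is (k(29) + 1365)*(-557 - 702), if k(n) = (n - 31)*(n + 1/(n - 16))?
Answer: -21389151/13 ≈ -1.6453e+6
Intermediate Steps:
k(n) = (-31 + n)*(n + 1/(-16 + n))
(k(29) + 1365)*(-557 - 702) = ((-31 + 29**3 - 47*29**2 + 497*29)/(-16 + 29) + 1365)*(-557 - 702) = ((-31 + 24389 - 47*841 + 14413)/13 + 1365)*(-1259) = ((-31 + 24389 - 39527 + 14413)/13 + 1365)*(-1259) = ((1/13)*(-756) + 1365)*(-1259) = (-756/13 + 1365)*(-1259) = (16989/13)*(-1259) = -21389151/13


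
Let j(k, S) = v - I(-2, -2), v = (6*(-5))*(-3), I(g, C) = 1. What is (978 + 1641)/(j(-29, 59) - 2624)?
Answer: -873/845 ≈ -1.0331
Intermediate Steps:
v = 90 (v = -30*(-3) = 90)
j(k, S) = 89 (j(k, S) = 90 - 1*1 = 90 - 1 = 89)
(978 + 1641)/(j(-29, 59) - 2624) = (978 + 1641)/(89 - 2624) = 2619/(-2535) = 2619*(-1/2535) = -873/845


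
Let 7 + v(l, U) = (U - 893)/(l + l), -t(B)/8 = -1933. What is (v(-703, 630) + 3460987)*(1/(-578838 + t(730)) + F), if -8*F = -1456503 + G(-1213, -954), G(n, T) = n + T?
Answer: 999719800180320638449/1584207688 ≈ 6.3105e+11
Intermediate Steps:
t(B) = 15464 (t(B) = -8*(-1933) = 15464)
G(n, T) = T + n
F = 729335/4 (F = -(-1456503 + (-954 - 1213))/8 = -(-1456503 - 2167)/8 = -⅛*(-1458670) = 729335/4 ≈ 1.8233e+5)
v(l, U) = -7 + (-893 + U)/(2*l) (v(l, U) = -7 + (U - 893)/(l + l) = -7 + (-893 + U)/((2*l)) = -7 + (-893 + U)*(1/(2*l)) = -7 + (-893 + U)/(2*l))
(v(-703, 630) + 3460987)*(1/(-578838 + t(730)) + F) = ((½)*(-893 + 630 - 14*(-703))/(-703) + 3460987)*(1/(-578838 + 15464) + 729335/4) = ((½)*(-1/703)*(-893 + 630 + 9842) + 3460987)*(1/(-563374) + 729335/4) = ((½)*(-1/703)*9579 + 3460987)*(-1/563374 + 729335/4) = (-9579/1406 + 3460987)*(205444188143/1126748) = (4866138143/1406)*(205444188143/1126748) = 999719800180320638449/1584207688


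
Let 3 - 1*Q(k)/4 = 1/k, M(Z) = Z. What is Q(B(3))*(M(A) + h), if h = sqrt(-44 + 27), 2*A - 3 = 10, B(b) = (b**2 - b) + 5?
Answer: 832/11 + 128*I*sqrt(17)/11 ≈ 75.636 + 47.978*I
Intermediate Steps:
B(b) = 5 + b**2 - b
A = 13/2 (A = 3/2 + (1/2)*10 = 3/2 + 5 = 13/2 ≈ 6.5000)
h = I*sqrt(17) (h = sqrt(-17) = I*sqrt(17) ≈ 4.1231*I)
Q(k) = 12 - 4/k
Q(B(3))*(M(A) + h) = (12 - 4/(5 + 3**2 - 1*3))*(13/2 + I*sqrt(17)) = (12 - 4/(5 + 9 - 3))*(13/2 + I*sqrt(17)) = (12 - 4/11)*(13/2 + I*sqrt(17)) = 128*(13/2 + I*sqrt(17))/11 = 832/11 + 128*I*sqrt(17)/11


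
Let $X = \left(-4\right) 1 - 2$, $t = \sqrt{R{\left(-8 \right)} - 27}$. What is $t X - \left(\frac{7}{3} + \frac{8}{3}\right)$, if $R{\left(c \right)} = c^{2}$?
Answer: $-5 - 6 \sqrt{37} \approx -41.497$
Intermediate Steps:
$t = \sqrt{37}$ ($t = \sqrt{\left(-8\right)^{2} - 27} = \sqrt{64 - 27} = \sqrt{37} \approx 6.0828$)
$X = -6$ ($X = -4 - 2 = -6$)
$t X - \left(\frac{7}{3} + \frac{8}{3}\right) = \sqrt{37} \left(-6\right) - \left(\frac{7}{3} + \frac{8}{3}\right) = - 6 \sqrt{37} - \left(\frac{8}{3} + \frac{14}{6}\right) = - 6 \sqrt{37} - 5 = -5 - 6 \sqrt{37}$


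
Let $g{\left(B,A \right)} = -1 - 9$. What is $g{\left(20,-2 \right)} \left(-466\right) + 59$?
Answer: $4719$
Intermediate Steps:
$g{\left(B,A \right)} = -10$
$g{\left(20,-2 \right)} \left(-466\right) + 59 = \left(-10\right) \left(-466\right) + 59 = 4660 + 59 = 4719$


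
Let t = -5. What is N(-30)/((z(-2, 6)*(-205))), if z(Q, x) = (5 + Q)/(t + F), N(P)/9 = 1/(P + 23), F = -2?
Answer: -3/205 ≈ -0.014634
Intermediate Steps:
N(P) = 9/(23 + P) (N(P) = 9/(P + 23) = 9/(23 + P))
z(Q, x) = -5/7 - Q/7 (z(Q, x) = (5 + Q)/(-5 - 2) = (5 + Q)/(-7) = (5 + Q)*(-⅐) = -5/7 - Q/7)
N(-30)/((z(-2, 6)*(-205))) = (9/(23 - 30))/(((-5/7 - ⅐*(-2))*(-205))) = (9/(-7))/(((-5/7 + 2/7)*(-205))) = (9*(-⅐))/((-3/7*(-205))) = -9/(7*615/7) = -9/7*7/615 = -3/205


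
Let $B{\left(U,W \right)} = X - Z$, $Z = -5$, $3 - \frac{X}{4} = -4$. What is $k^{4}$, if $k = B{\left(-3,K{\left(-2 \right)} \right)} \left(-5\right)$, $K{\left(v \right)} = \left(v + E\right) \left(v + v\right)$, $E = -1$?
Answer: $741200625$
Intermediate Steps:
$X = 28$ ($X = 12 - -16 = 12 + 16 = 28$)
$K{\left(v \right)} = 2 v \left(-1 + v\right)$ ($K{\left(v \right)} = \left(v - 1\right) \left(v + v\right) = \left(-1 + v\right) 2 v = 2 v \left(-1 + v\right)$)
$B{\left(U,W \right)} = 33$ ($B{\left(U,W \right)} = 28 - -5 = 28 + 5 = 33$)
$k = -165$ ($k = 33 \left(-5\right) = -165$)
$k^{4} = \left(-165\right)^{4} = 741200625$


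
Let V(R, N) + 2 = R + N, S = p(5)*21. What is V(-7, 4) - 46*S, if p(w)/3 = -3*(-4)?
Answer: -34781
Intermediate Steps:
p(w) = 36 (p(w) = 3*(-3*(-4)) = 3*12 = 36)
S = 756 (S = 36*21 = 756)
V(R, N) = -2 + N + R (V(R, N) = -2 + (R + N) = -2 + (N + R) = -2 + N + R)
V(-7, 4) - 46*S = (-2 + 4 - 7) - 46*756 = -5 - 34776 = -34781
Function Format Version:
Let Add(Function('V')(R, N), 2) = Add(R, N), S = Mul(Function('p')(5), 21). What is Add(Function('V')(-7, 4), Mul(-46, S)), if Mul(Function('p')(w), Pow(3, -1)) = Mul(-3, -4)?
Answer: -34781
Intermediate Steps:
Function('p')(w) = 36 (Function('p')(w) = Mul(3, Mul(-3, -4)) = Mul(3, 12) = 36)
S = 756 (S = Mul(36, 21) = 756)
Function('V')(R, N) = Add(-2, N, R) (Function('V')(R, N) = Add(-2, Add(R, N)) = Add(-2, Add(N, R)) = Add(-2, N, R))
Add(Function('V')(-7, 4), Mul(-46, S)) = Add(Add(-2, 4, -7), Mul(-46, 756)) = Add(-5, -34776) = -34781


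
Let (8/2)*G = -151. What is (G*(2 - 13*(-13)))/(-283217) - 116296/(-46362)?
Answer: 66472565065/26261013108 ≈ 2.5312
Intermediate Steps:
G = -151/4 (G = (¼)*(-151) = -151/4 ≈ -37.750)
(G*(2 - 13*(-13)))/(-283217) - 116296/(-46362) = -151*(2 - 13*(-13))/4/(-283217) - 116296/(-46362) = -151*(2 + 169)/4*(-1/283217) - 116296*(-1/46362) = -151/4*171*(-1/283217) + 58148/23181 = -25821/4*(-1/283217) + 58148/23181 = 25821/1132868 + 58148/23181 = 66472565065/26261013108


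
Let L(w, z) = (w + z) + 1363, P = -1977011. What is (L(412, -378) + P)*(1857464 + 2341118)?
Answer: -8294777379348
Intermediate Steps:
L(w, z) = 1363 + w + z
(L(412, -378) + P)*(1857464 + 2341118) = ((1363 + 412 - 378) - 1977011)*(1857464 + 2341118) = (1397 - 1977011)*4198582 = -1975614*4198582 = -8294777379348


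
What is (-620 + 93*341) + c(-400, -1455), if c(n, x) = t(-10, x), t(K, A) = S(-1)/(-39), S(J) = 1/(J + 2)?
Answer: 1212626/39 ≈ 31093.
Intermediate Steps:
S(J) = 1/(2 + J)
t(K, A) = -1/39 (t(K, A) = 1/((2 - 1)*(-39)) = -1/39/1 = 1*(-1/39) = -1/39)
c(n, x) = -1/39
(-620 + 93*341) + c(-400, -1455) = (-620 + 93*341) - 1/39 = (-620 + 31713) - 1/39 = 31093 - 1/39 = 1212626/39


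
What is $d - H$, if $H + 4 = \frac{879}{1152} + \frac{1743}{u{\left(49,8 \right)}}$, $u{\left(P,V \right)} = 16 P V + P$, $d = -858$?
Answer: $- \frac{98828801}{115584} \approx -855.04$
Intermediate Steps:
$u{\left(P,V \right)} = P + 16 P V$ ($u{\left(P,V \right)} = 16 P V + P = P + 16 P V$)
$H = - \frac{342271}{115584}$ ($H = -4 + \left(\frac{879}{1152} + \frac{1743}{49 \left(1 + 16 \cdot 8\right)}\right) = -4 + \left(879 \cdot \frac{1}{1152} + \frac{1743}{49 \left(1 + 128\right)}\right) = -4 + \left(\frac{293}{384} + \frac{1743}{49 \cdot 129}\right) = -4 + \left(\frac{293}{384} + \frac{1743}{6321}\right) = -4 + \left(\frac{293}{384} + 1743 \cdot \frac{1}{6321}\right) = -4 + \left(\frac{293}{384} + \frac{83}{301}\right) = -4 + \frac{120065}{115584} = - \frac{342271}{115584} \approx -2.9612$)
$d - H = -858 - - \frac{342271}{115584} = -858 + \frac{342271}{115584} = - \frac{98828801}{115584}$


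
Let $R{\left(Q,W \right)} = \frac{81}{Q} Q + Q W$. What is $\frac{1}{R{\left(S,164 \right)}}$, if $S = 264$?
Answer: $\frac{1}{43377} \approx 2.3054 \cdot 10^{-5}$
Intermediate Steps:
$R{\left(Q,W \right)} = 81 + Q W$
$\frac{1}{R{\left(S,164 \right)}} = \frac{1}{81 + 264 \cdot 164} = \frac{1}{81 + 43296} = \frac{1}{43377}$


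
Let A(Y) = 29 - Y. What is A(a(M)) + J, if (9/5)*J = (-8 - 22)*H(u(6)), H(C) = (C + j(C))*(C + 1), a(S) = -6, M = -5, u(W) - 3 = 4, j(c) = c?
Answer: -5495/3 ≈ -1831.7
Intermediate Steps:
u(W) = 7 (u(W) = 3 + 4 = 7)
H(C) = 2*C*(1 + C) (H(C) = (C + C)*(C + 1) = (2*C)*(1 + C) = 2*C*(1 + C))
J = -5600/3 (J = 5*((-8 - 22)*(2*7*(1 + 7)))/9 = 5*(-60*7*8)/9 = 5*(-30*112)/9 = (5/9)*(-3360) = -5600/3 ≈ -1866.7)
A(a(M)) + J = (29 - 1*(-6)) - 5600/3 = (29 + 6) - 5600/3 = 35 - 5600/3 = -5495/3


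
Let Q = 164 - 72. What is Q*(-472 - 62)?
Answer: -49128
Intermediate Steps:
Q = 92
Q*(-472 - 62) = 92*(-472 - 62) = 92*(-534) = -49128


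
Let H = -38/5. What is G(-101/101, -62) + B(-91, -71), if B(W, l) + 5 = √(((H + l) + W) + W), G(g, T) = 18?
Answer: 13 + I*√6515/5 ≈ 13.0 + 16.143*I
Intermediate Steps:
H = -38/5 (H = -38*⅕ = -38/5 ≈ -7.6000)
B(W, l) = -5 + √(-38/5 + l + 2*W) (B(W, l) = -5 + √(((-38/5 + l) + W) + W) = -5 + √((-38/5 + W + l) + W) = -5 + √(-38/5 + l + 2*W))
G(-101/101, -62) + B(-91, -71) = 18 + (-5 + √(-190 + 25*(-71) + 50*(-91))/5) = 18 + (-5 + √(-190 - 1775 - 4550)/5) = 18 + (-5 + √(-6515)/5) = 18 + (-5 + (I*√6515)/5) = 18 + (-5 + I*√6515/5) = 13 + I*√6515/5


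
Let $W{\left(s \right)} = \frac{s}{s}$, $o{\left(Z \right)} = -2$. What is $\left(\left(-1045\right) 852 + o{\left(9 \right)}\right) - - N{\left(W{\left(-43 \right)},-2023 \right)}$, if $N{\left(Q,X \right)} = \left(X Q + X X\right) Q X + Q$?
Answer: $-8275983979$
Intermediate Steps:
$W{\left(s \right)} = 1$
$N{\left(Q,X \right)} = Q + Q X \left(X^{2} + Q X\right)$ ($N{\left(Q,X \right)} = \left(Q X + X^{2}\right) Q X + Q = \left(X^{2} + Q X\right) Q X + Q = Q \left(X^{2} + Q X\right) X + Q = Q X \left(X^{2} + Q X\right) + Q = Q + Q X \left(X^{2} + Q X\right)$)
$\left(\left(-1045\right) 852 + o{\left(9 \right)}\right) - - N{\left(W{\left(-43 \right)},-2023 \right)} = \left(\left(-1045\right) 852 - 2\right) - - 1 \left(1 + \left(-2023\right)^{3} + 1 \left(-2023\right)^{2}\right) = \left(-890340 - 2\right) - - 1 \left(1 - 8279186167 + 1 \cdot 4092529\right) = -890342 - - 1 \left(1 - 8279186167 + 4092529\right) = -890342 - - 1 \left(-8275093637\right) = -890342 - \left(-1\right) \left(-8275093637\right) = -890342 - 8275093637 = -8275983979$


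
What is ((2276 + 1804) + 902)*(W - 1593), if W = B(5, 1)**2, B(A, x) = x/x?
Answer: -7931344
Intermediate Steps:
B(A, x) = 1
W = 1 (W = 1**2 = 1)
((2276 + 1804) + 902)*(W - 1593) = ((2276 + 1804) + 902)*(1 - 1593) = (4080 + 902)*(-1592) = 4982*(-1592) = -7931344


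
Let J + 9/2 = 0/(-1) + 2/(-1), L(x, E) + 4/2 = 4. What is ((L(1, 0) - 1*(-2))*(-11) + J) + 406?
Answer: 711/2 ≈ 355.50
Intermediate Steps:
L(x, E) = 2 (L(x, E) = -2 + 4 = 2)
J = -13/2 (J = -9/2 + (0/(-1) + 2/(-1)) = -9/2 + (0*(-1) + 2*(-1)) = -9/2 + (0 - 2) = -9/2 - 2 = -13/2 ≈ -6.5000)
((L(1, 0) - 1*(-2))*(-11) + J) + 406 = ((2 - 1*(-2))*(-11) - 13/2) + 406 = ((2 + 2)*(-11) - 13/2) + 406 = (4*(-11) - 13/2) + 406 = (-44 - 13/2) + 406 = -101/2 + 406 = 711/2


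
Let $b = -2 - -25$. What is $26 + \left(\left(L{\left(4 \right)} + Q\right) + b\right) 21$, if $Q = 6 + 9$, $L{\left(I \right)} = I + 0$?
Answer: $908$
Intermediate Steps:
$L{\left(I \right)} = I$
$b = 23$ ($b = -2 + 25 = 23$)
$Q = 15$
$26 + \left(\left(L{\left(4 \right)} + Q\right) + b\right) 21 = 26 + \left(\left(4 + 15\right) + 23\right) 21 = 26 + \left(19 + 23\right) 21 = 26 + 42 \cdot 21 = 26 + 882 = 908$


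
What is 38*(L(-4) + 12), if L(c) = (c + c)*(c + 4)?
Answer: 456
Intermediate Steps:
L(c) = 2*c*(4 + c) (L(c) = (2*c)*(4 + c) = 2*c*(4 + c))
38*(L(-4) + 12) = 38*(2*(-4)*(4 - 4) + 12) = 38*(2*(-4)*0 + 12) = 38*(0 + 12) = 38*12 = 456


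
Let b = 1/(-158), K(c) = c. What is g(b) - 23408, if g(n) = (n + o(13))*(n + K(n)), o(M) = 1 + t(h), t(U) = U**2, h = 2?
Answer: -292179445/12482 ≈ -23408.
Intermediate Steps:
b = -1/158 ≈ -0.0063291
o(M) = 5 (o(M) = 1 + 2**2 = 1 + 4 = 5)
g(n) = 2*n*(5 + n) (g(n) = (n + 5)*(n + n) = (5 + n)*(2*n) = 2*n*(5 + n))
g(b) - 23408 = 2*(-1/158)*(5 - 1/158) - 23408 = 2*(-1/158)*(789/158) - 23408 = -789/12482 - 23408 = -292179445/12482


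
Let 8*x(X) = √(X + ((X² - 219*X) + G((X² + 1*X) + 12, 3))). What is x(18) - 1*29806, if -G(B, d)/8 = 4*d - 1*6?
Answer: -29806 + I*√57 ≈ -29806.0 + 7.5498*I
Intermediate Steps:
G(B, d) = 48 - 32*d (G(B, d) = -8*(4*d - 1*6) = -8*(4*d - 6) = -8*(-6 + 4*d) = 48 - 32*d)
x(X) = √(-48 + X² - 218*X)/8 (x(X) = √(X + ((X² - 219*X) + (48 - 32*3)))/8 = √(X + ((X² - 219*X) + (48 - 96)))/8 = √(X + ((X² - 219*X) - 48))/8 = √(X + (-48 + X² - 219*X))/8 = √(-48 + X² - 218*X)/8)
x(18) - 1*29806 = √(-48 + 18² - 218*18)/8 - 1*29806 = √(-48 + 324 - 3924)/8 - 29806 = √(-3648)/8 - 29806 = (8*I*√57)/8 - 29806 = I*√57 - 29806 = -29806 + I*√57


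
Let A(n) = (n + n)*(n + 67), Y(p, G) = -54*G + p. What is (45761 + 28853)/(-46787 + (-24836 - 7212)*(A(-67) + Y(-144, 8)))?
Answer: 74614/18412861 ≈ 0.0040523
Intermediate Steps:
Y(p, G) = p - 54*G
A(n) = 2*n*(67 + n) (A(n) = (2*n)*(67 + n) = 2*n*(67 + n))
(45761 + 28853)/(-46787 + (-24836 - 7212)*(A(-67) + Y(-144, 8))) = (45761 + 28853)/(-46787 + (-24836 - 7212)*(2*(-67)*(67 - 67) + (-144 - 54*8))) = 74614/(-46787 - 32048*(2*(-67)*0 + (-144 - 432))) = 74614/(-46787 - 32048*(0 - 576)) = 74614/(-46787 - 32048*(-576)) = 74614/(-46787 + 18459648) = 74614/18412861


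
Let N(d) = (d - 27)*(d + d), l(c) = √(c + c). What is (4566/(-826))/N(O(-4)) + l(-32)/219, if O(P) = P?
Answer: -2283/102424 + 8*I/219 ≈ -0.02229 + 0.03653*I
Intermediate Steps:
l(c) = √2*√c (l(c) = √(2*c) = √2*√c)
N(d) = 2*d*(-27 + d) (N(d) = (-27 + d)*(2*d) = 2*d*(-27 + d))
(4566/(-826))/N(O(-4)) + l(-32)/219 = (4566/(-826))/((2*(-4)*(-27 - 4))) + (√2*√(-32))/219 = (4566*(-1/826))/((2*(-4)*(-31))) + (√2*(4*I*√2))*(1/219) = -2283/413/248 + (8*I)*(1/219) = -2283/413*1/248 + 8*I/219 = -2283/102424 + 8*I/219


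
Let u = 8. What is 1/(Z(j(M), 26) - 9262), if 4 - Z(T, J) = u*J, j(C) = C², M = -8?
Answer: -1/9466 ≈ -0.00010564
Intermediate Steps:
Z(T, J) = 4 - 8*J
1/(Z(j(M), 26) - 9262) = 1/((4 - 8*26) - 9262) = 1/((4 - 208) - 9262) = 1/(-204 - 9262) = 1/(-9466) = -1/9466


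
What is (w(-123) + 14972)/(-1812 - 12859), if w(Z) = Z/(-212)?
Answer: -3174187/3110252 ≈ -1.0206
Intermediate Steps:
w(Z) = -Z/212 (w(Z) = Z*(-1/212) = -Z/212)
(w(-123) + 14972)/(-1812 - 12859) = (-1/212*(-123) + 14972)/(-1812 - 12859) = (123/212 + 14972)/(-14671) = (3174187/212)*(-1/14671) = -3174187/3110252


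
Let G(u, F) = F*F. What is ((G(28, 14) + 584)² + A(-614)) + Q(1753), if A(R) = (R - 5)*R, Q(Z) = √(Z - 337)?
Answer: 988466 + 2*√354 ≈ 9.8850e+5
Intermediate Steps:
G(u, F) = F²
Q(Z) = √(-337 + Z)
A(R) = R*(-5 + R) (A(R) = (-5 + R)*R = R*(-5 + R))
((G(28, 14) + 584)² + A(-614)) + Q(1753) = ((14² + 584)² - 614*(-5 - 614)) + √(-337 + 1753) = ((196 + 584)² - 614*(-619)) + √1416 = (780² + 380066) + 2*√354 = (608400 + 380066) + 2*√354 = 988466 + 2*√354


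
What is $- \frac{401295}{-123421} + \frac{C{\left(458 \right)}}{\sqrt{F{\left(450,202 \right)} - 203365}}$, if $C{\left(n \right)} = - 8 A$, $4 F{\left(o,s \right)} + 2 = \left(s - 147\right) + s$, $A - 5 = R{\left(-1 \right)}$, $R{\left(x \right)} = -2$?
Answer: $\frac{401295}{123421} + \frac{48 i \sqrt{813205}}{813205} \approx 3.2514 + 0.053228 i$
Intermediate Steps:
$A = 3$ ($A = 5 - 2 = 3$)
$F{\left(o,s \right)} = - \frac{149}{4} + \frac{s}{2}$ ($F{\left(o,s \right)} = - \frac{1}{2} + \frac{\left(s - 147\right) + s}{4} = - \frac{1}{2} + \frac{\left(-147 + s\right) + s}{4} = - \frac{1}{2} + \frac{-147 + 2 s}{4} = - \frac{1}{2} + \left(- \frac{147}{4} + \frac{s}{2}\right) = - \frac{149}{4} + \frac{s}{2}$)
$C{\left(n \right)} = -24$ ($C{\left(n \right)} = \left(-8\right) 3 = -24$)
$- \frac{401295}{-123421} + \frac{C{\left(458 \right)}}{\sqrt{F{\left(450,202 \right)} - 203365}} = - \frac{401295}{-123421} - \frac{24}{\sqrt{\left(- \frac{149}{4} + \frac{1}{2} \cdot 202\right) - 203365}} = \left(-401295\right) \left(- \frac{1}{123421}\right) - \frac{24}{\sqrt{\left(- \frac{149}{4} + 101\right) - 203365}} = \frac{401295}{123421} - \frac{24}{\sqrt{\frac{255}{4} - 203365}} = \frac{401295}{123421} - \frac{24}{\sqrt{- \frac{813205}{4}}} = \frac{401295}{123421} - \frac{24}{\frac{1}{2} i \sqrt{813205}} = \frac{401295}{123421} - 24 \left(- \frac{2 i \sqrt{813205}}{813205}\right) = \frac{401295}{123421} + \frac{48 i \sqrt{813205}}{813205}$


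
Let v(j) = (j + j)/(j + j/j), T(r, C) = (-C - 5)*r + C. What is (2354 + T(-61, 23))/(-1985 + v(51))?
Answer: -106210/51559 ≈ -2.0600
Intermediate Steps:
T(r, C) = C + r*(-5 - C) (T(r, C) = (-5 - C)*r + C = r*(-5 - C) + C = C + r*(-5 - C))
v(j) = 2*j/(1 + j) (v(j) = (2*j)/(j + 1) = (2*j)/(1 + j) = 2*j/(1 + j))
(2354 + T(-61, 23))/(-1985 + v(51)) = (2354 + (23 - 5*(-61) - 1*23*(-61)))/(-1985 + 2*51/(1 + 51)) = (2354 + (23 + 305 + 1403))/(-1985 + 2*51/52) = (2354 + 1731)/(-1985 + 2*51*(1/52)) = 4085/(-1985 + 51/26) = 4085/(-51559/26) = 4085*(-26/51559) = -106210/51559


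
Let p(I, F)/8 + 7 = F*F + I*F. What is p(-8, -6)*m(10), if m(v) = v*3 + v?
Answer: 24640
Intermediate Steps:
m(v) = 4*v (m(v) = 3*v + v = 4*v)
p(I, F) = -56 + 8*F**2 + 8*F*I (p(I, F) = -56 + 8*(F*F + I*F) = -56 + 8*(F**2 + F*I) = -56 + (8*F**2 + 8*F*I) = -56 + 8*F**2 + 8*F*I)
p(-8, -6)*m(10) = (-56 + 8*(-6)**2 + 8*(-6)*(-8))*(4*10) = (-56 + 8*36 + 384)*40 = (-56 + 288 + 384)*40 = 616*40 = 24640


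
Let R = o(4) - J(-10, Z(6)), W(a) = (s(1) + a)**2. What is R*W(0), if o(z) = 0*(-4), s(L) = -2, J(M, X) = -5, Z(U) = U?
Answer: 20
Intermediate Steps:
o(z) = 0
W(a) = (-2 + a)**2
R = 5 (R = 0 - 1*(-5) = 0 + 5 = 5)
R*W(0) = 5*(-2 + 0)**2 = 5*(-2)**2 = 5*4 = 20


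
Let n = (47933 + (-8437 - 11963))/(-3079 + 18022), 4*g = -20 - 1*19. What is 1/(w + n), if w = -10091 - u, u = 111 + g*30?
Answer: -29886/296100251 ≈ -0.00010093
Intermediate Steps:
g = -39/4 (g = (-20 - 1*19)/4 = (-20 - 19)/4 = (¼)*(-39) = -39/4 ≈ -9.7500)
u = -363/2 (u = 111 - 39/4*30 = 111 - 585/2 = -363/2 ≈ -181.50)
n = 27533/14943 (n = (47933 - 20400)/14943 = 27533*(1/14943) = 27533/14943 ≈ 1.8425)
w = -19819/2 (w = -10091 - 1*(-363/2) = -10091 + 363/2 = -19819/2 ≈ -9909.5)
1/(w + n) = 1/(-19819/2 + 27533/14943) = 1/(-296100251/29886) = -29886/296100251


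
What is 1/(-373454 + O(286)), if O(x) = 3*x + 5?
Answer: -1/372591 ≈ -2.6839e-6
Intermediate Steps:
O(x) = 5 + 3*x
1/(-373454 + O(286)) = 1/(-373454 + (5 + 3*286)) = 1/(-373454 + (5 + 858)) = 1/(-373454 + 863) = 1/(-372591) = -1/372591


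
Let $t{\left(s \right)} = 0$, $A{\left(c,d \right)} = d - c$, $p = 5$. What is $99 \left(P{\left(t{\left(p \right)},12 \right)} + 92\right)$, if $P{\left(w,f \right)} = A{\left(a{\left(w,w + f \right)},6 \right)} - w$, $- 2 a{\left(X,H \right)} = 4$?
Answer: $9900$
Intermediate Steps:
$a{\left(X,H \right)} = -2$ ($a{\left(X,H \right)} = \left(- \frac{1}{2}\right) 4 = -2$)
$P{\left(w,f \right)} = 8 - w$ ($P{\left(w,f \right)} = \left(6 - -2\right) - w = \left(6 + 2\right) - w = 8 - w$)
$99 \left(P{\left(t{\left(p \right)},12 \right)} + 92\right) = 99 \left(\left(8 - 0\right) + 92\right) = 99 \left(\left(8 + 0\right) + 92\right) = 99 \left(8 + 92\right) = 99 \cdot 100 = 9900$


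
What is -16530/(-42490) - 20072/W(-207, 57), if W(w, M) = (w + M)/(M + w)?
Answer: -85284275/4249 ≈ -20072.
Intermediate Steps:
W(w, M) = 1 (W(w, M) = (M + w)/(M + w) = 1)
-16530/(-42490) - 20072/W(-207, 57) = -16530/(-42490) - 20072/1 = -16530*(-1/42490) - 20072*1 = 1653/4249 - 20072 = -85284275/4249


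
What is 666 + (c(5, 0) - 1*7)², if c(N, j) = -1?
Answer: 730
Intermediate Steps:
666 + (c(5, 0) - 1*7)² = 666 + (-1 - 1*7)² = 666 + (-1 - 7)² = 666 + (-8)² = 666 + 64 = 730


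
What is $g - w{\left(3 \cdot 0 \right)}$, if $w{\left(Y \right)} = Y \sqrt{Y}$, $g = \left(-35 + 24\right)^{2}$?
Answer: $121$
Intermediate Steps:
$g = 121$ ($g = \left(-11\right)^{2} = 121$)
$w{\left(Y \right)} = Y^{\frac{3}{2}}$
$g - w{\left(3 \cdot 0 \right)} = 121 - \left(3 \cdot 0\right)^{\frac{3}{2}} = 121 - 0^{\frac{3}{2}} = 121 - 0 = 121 + 0 = 121$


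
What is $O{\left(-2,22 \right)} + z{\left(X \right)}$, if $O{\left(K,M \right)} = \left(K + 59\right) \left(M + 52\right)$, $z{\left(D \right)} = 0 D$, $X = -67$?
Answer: $4218$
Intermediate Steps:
$z{\left(D \right)} = 0$
$O{\left(K,M \right)} = \left(52 + M\right) \left(59 + K\right)$ ($O{\left(K,M \right)} = \left(59 + K\right) \left(52 + M\right) = \left(52 + M\right) \left(59 + K\right)$)
$O{\left(-2,22 \right)} + z{\left(X \right)} = \left(3068 + 52 \left(-2\right) + 59 \cdot 22 - 44\right) + 0 = \left(3068 - 104 + 1298 - 44\right) + 0 = 4218 + 0 = 4218$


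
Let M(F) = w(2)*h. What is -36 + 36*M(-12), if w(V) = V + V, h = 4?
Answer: 540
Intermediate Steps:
w(V) = 2*V
M(F) = 16 (M(F) = (2*2)*4 = 4*4 = 16)
-36 + 36*M(-12) = -36 + 36*16 = -36 + 576 = 540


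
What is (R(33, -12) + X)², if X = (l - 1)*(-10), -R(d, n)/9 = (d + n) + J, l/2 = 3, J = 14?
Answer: 133225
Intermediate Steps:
l = 6 (l = 2*3 = 6)
R(d, n) = -126 - 9*d - 9*n (R(d, n) = -9*((d + n) + 14) = -9*(14 + d + n) = -126 - 9*d - 9*n)
X = -50 (X = (6 - 1)*(-10) = 5*(-10) = -50)
(R(33, -12) + X)² = ((-126 - 9*33 - 9*(-12)) - 50)² = ((-126 - 297 + 108) - 50)² = (-315 - 50)² = (-365)² = 133225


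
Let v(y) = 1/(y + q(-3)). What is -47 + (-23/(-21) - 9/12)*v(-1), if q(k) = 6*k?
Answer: -75041/1596 ≈ -47.018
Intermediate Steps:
v(y) = 1/(-18 + y) (v(y) = 1/(y + 6*(-3)) = 1/(y - 18) = 1/(-18 + y))
-47 + (-23/(-21) - 9/12)*v(-1) = -47 + (-23/(-21) - 9/12)/(-18 - 1) = -47 + (-23*(-1/21) - 9*1/12)/(-19) = -47 + (23/21 - 3/4)*(-1/19) = -47 + (29/84)*(-1/19) = -47 - 29/1596 = -75041/1596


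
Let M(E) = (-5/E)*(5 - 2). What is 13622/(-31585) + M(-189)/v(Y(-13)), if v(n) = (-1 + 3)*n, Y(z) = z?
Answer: -22470761/51736230 ≈ -0.43433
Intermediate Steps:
v(n) = 2*n
M(E) = -15/E (M(E) = -5/E*3 = -15/E)
13622/(-31585) + M(-189)/v(Y(-13)) = 13622/(-31585) + (-15/(-189))/((2*(-13))) = 13622*(-1/31585) - 15*(-1/189)/(-26) = -13622/31585 + (5/63)*(-1/26) = -13622/31585 - 5/1638 = -22470761/51736230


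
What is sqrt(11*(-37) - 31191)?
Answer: I*sqrt(31598) ≈ 177.76*I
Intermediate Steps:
sqrt(11*(-37) - 31191) = sqrt(-407 - 31191) = sqrt(-31598) = I*sqrt(31598)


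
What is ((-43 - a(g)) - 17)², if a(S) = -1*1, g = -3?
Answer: 3481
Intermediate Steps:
a(S) = -1
((-43 - a(g)) - 17)² = ((-43 - 1*(-1)) - 17)² = ((-43 + 1) - 17)² = (-42 - 17)² = (-59)² = 3481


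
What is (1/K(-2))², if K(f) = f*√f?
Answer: -⅛ ≈ -0.12500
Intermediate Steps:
K(f) = f^(3/2)
(1/K(-2))² = (1/((-2)^(3/2)))² = (1/(-2*I*√2))² = (I*√2/4)² = -⅛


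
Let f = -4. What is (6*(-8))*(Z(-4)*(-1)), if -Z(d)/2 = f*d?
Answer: -1536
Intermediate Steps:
Z(d) = 8*d (Z(d) = -(-8)*d = 8*d)
(6*(-8))*(Z(-4)*(-1)) = (6*(-8))*((8*(-4))*(-1)) = -(-1536)*(-1) = -48*32 = -1536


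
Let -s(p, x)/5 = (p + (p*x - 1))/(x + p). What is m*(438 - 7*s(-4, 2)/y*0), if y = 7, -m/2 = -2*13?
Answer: 22776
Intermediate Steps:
m = 52 (m = -(-4)*13 = -2*(-26) = 52)
s(p, x) = -5*(-1 + p + p*x)/(p + x) (s(p, x) = -5*(p + (p*x - 1))/(x + p) = -5*(p + (-1 + p*x))/(p + x) = -5*(-1 + p + p*x)/(p + x))
m*(438 - 7*s(-4, 2)/y*0) = 52*(438 - 7*5*(1 - 1*(-4) - 1*(-4)*2)/(-4 + 2)/7*0) = 52*(438 - 7*5*(1 + 4 + 8)/(-2)/7*0) = 52*(438 - 7*5*(-½)*13/7*0) = 52*(438 - (-455)/(2*7)*0) = 52*(438 - 7*(-65/14)*0) = 52*(438 + (65/2)*0) = 52*(438 + 0) = 52*438 = 22776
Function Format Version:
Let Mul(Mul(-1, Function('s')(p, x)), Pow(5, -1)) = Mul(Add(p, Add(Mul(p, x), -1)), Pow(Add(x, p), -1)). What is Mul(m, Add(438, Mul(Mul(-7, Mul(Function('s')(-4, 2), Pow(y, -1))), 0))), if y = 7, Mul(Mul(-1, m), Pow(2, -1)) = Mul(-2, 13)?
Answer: 22776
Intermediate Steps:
m = 52 (m = Mul(-2, Mul(-2, 13)) = Mul(-2, -26) = 52)
Function('s')(p, x) = Mul(-5, Pow(Add(p, x), -1), Add(-1, p, Mul(p, x))) (Function('s')(p, x) = Mul(-5, Mul(Add(p, Add(Mul(p, x), -1)), Pow(Add(x, p), -1))) = Mul(-5, Mul(Add(p, Add(-1, Mul(p, x))), Pow(Add(p, x), -1))) = Mul(-5, Mul(Add(-1, p, Mul(p, x)), Pow(Add(p, x), -1))) = Mul(-5, Mul(Pow(Add(p, x), -1), Add(-1, p, Mul(p, x)))) = Mul(-5, Pow(Add(p, x), -1), Add(-1, p, Mul(p, x))))
Mul(m, Add(438, Mul(Mul(-7, Mul(Function('s')(-4, 2), Pow(y, -1))), 0))) = Mul(52, Add(438, Mul(Mul(-7, Mul(Mul(5, Pow(Add(-4, 2), -1), Add(1, Mul(-1, -4), Mul(-1, -4, 2))), Pow(7, -1))), 0))) = Mul(52, Add(438, Mul(Mul(-7, Mul(Mul(5, Pow(-2, -1), Add(1, 4, 8)), Rational(1, 7))), 0))) = Mul(52, Add(438, Mul(Mul(-7, Mul(Mul(5, Rational(-1, 2), 13), Rational(1, 7))), 0))) = Mul(52, Add(438, Mul(Mul(-7, Mul(Rational(-65, 2), Rational(1, 7))), 0))) = Mul(52, Add(438, Mul(Mul(-7, Rational(-65, 14)), 0))) = Mul(52, Add(438, Mul(Rational(65, 2), 0))) = Mul(52, Add(438, 0)) = Mul(52, 438) = 22776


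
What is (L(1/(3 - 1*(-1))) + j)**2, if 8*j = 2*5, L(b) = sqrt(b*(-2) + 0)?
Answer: 17/16 + 5*I*sqrt(2)/4 ≈ 1.0625 + 1.7678*I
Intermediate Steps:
L(b) = sqrt(2)*sqrt(-b) (L(b) = sqrt(-2*b + 0) = sqrt(-2*b) = sqrt(2)*sqrt(-b))
j = 5/4 (j = (2*5)/8 = (1/8)*10 = 5/4 ≈ 1.2500)
(L(1/(3 - 1*(-1))) + j)**2 = (sqrt(2)*sqrt(-1/(3 - 1*(-1))) + 5/4)**2 = (sqrt(2)*sqrt(-1/(3 + 1)) + 5/4)**2 = (sqrt(2)*sqrt(-1/4) + 5/4)**2 = (sqrt(2)*(I/2) + 5/4)**2 = (I*sqrt(2)/2 + 5/4)**2 = (5/4 + I*sqrt(2)/2)**2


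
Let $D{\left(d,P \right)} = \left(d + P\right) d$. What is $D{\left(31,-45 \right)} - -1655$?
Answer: $1221$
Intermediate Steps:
$D{\left(d,P \right)} = d \left(P + d\right)$ ($D{\left(d,P \right)} = \left(P + d\right) d = d \left(P + d\right)$)
$D{\left(31,-45 \right)} - -1655 = 31 \left(-45 + 31\right) - -1655 = 31 \left(-14\right) + 1655 = -434 + 1655 = 1221$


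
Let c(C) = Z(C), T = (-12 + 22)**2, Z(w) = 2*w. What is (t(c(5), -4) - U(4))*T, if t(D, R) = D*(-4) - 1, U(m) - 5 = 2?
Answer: -4800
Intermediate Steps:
U(m) = 7 (U(m) = 5 + 2 = 7)
T = 100 (T = 10**2 = 100)
c(C) = 2*C
t(D, R) = -1 - 4*D (t(D, R) = -4*D - 1 = -1 - 4*D)
(t(c(5), -4) - U(4))*T = ((-1 - 8*5) - 1*7)*100 = ((-1 - 4*10) - 7)*100 = ((-1 - 40) - 7)*100 = (-41 - 7)*100 = -48*100 = -4800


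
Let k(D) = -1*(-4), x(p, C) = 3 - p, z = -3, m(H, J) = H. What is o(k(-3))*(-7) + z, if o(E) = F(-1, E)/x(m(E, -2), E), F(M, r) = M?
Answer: -10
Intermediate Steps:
k(D) = 4
o(E) = -1/(3 - E)
o(k(-3))*(-7) + z = -7/(-3 + 4) - 3 = -7/1 - 3 = 1*(-7) - 3 = -7 - 3 = -10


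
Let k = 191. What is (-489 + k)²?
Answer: 88804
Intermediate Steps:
(-489 + k)² = (-489 + 191)² = (-298)² = 88804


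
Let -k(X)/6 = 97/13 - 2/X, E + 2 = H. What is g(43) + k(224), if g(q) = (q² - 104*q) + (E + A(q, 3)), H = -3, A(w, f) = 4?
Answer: -1942825/728 ≈ -2668.7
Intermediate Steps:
E = -5 (E = -2 - 3 = -5)
k(X) = -582/13 + 12/X (k(X) = -6*(97/13 - 2/X) = -582/13 + 12/X)
g(q) = -1 + q² - 104*q (g(q) = (q² - 104*q) + (-5 + 4) = (q² - 104*q) - 1 = -1 + q² - 104*q)
g(43) + k(224) = (-1 + 43² - 104*43) + (-582/13 + 12/224) = (-1 + 1849 - 4472) + (-582/13 + 12*(1/224)) = -2624 + (-582/13 + 3/56) = -2624 - 32553/728 = -1942825/728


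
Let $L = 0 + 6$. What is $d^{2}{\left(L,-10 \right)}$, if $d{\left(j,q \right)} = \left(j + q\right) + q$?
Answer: $196$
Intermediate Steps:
$L = 6$
$d{\left(j,q \right)} = j + 2 q$
$d^{2}{\left(L,-10 \right)} = \left(6 + 2 \left(-10\right)\right)^{2} = \left(6 - 20\right)^{2} = \left(-14\right)^{2} = 196$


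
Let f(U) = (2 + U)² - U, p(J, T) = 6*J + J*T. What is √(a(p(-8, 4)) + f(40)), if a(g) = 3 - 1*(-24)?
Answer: √1751 ≈ 41.845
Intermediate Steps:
a(g) = 27 (a(g) = 3 + 24 = 27)
√(a(p(-8, 4)) + f(40)) = √(27 + ((2 + 40)² - 1*40)) = √(27 + (42² - 40)) = √(27 + (1764 - 40)) = √(27 + 1724) = √1751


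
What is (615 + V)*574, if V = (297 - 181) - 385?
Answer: 198604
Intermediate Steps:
V = -269 (V = 116 - 385 = -269)
(615 + V)*574 = (615 - 269)*574 = 346*574 = 198604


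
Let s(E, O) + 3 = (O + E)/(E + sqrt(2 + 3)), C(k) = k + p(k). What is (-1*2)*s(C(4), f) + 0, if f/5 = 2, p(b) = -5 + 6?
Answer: -3/2 + 3*sqrt(5)/2 ≈ 1.8541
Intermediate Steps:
p(b) = 1
C(k) = 1 + k (C(k) = k + 1 = 1 + k)
f = 10 (f = 5*2 = 10)
s(E, O) = -3 + (E + O)/(E + sqrt(5)) (s(E, O) = -3 + (O + E)/(E + sqrt(2 + 3)) = -3 + (E + O)/(E + sqrt(5)))
(-1*2)*s(C(4), f) + 0 = (-1*2)*((10 - 3*sqrt(5) - 2*(1 + 4))/((1 + 4) + sqrt(5))) + 0 = -2*(10 - 3*sqrt(5) - 2*5)/(5 + sqrt(5)) + 0 = -2*(10 - 3*sqrt(5) - 10)/(5 + sqrt(5)) + 0 = -2*(-3*sqrt(5))/(5 + sqrt(5)) + 0 = -(-6)*sqrt(5)/(5 + sqrt(5)) + 0 = 6*sqrt(5)/(5 + sqrt(5)) + 0 = 6*sqrt(5)/(5 + sqrt(5))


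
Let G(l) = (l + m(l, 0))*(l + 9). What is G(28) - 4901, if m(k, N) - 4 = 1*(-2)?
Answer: -3791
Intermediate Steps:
m(k, N) = 2 (m(k, N) = 4 + 1*(-2) = 4 - 2 = 2)
G(l) = (2 + l)*(9 + l) (G(l) = (l + 2)*(l + 9) = (2 + l)*(9 + l))
G(28) - 4901 = (18 + 28² + 11*28) - 4901 = (18 + 784 + 308) - 4901 = 1110 - 4901 = -3791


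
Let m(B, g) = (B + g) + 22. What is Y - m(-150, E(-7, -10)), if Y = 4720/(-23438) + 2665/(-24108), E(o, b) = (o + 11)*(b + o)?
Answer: 1348441897/6890772 ≈ 195.69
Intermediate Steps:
E(o, b) = (11 + o)*(b + o)
Y = -2149415/6890772 (Y = 4720*(-1/23438) + 2665*(-1/24108) = -2360/11719 - 65/588 = -2149415/6890772 ≈ -0.31193)
m(B, g) = 22 + B + g
Y - m(-150, E(-7, -10)) = -2149415/6890772 - (22 - 150 + ((-7)² + 11*(-10) + 11*(-7) - 10*(-7))) = -2149415/6890772 - (22 - 150 + (49 - 110 - 77 + 70)) = -2149415/6890772 - (22 - 150 - 68) = -2149415/6890772 - 1*(-196) = -2149415/6890772 + 196 = 1348441897/6890772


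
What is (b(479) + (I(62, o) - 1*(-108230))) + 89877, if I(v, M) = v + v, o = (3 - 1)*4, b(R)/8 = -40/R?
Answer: 94952329/479 ≈ 1.9823e+5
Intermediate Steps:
b(R) = -320/R (b(R) = 8*(-40/R) = -320/R)
o = 8 (o = 2*4 = 8)
I(v, M) = 2*v
(b(479) + (I(62, o) - 1*(-108230))) + 89877 = (-320/479 + (2*62 - 1*(-108230))) + 89877 = (-320*1/479 + (124 + 108230)) + 89877 = (-320/479 + 108354) + 89877 = 51901246/479 + 89877 = 94952329/479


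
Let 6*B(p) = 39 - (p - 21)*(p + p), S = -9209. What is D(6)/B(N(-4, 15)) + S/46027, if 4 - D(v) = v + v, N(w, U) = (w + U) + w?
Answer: -4373411/10816345 ≈ -0.40433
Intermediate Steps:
N(w, U) = U + 2*w (N(w, U) = (U + w) + w = U + 2*w)
D(v) = 4 - 2*v (D(v) = 4 - (v + v) = 4 - 2*v)
B(p) = 13/2 - p*(-21 + p)/3 (B(p) = (39 - (p - 21)*(p + p))/6 = (39 - (-21 + p)*2*p)/6 = (39 - 2*p*(-21 + p))/6 = 13/2 - p*(-21 + p)/3)
D(6)/B(N(-4, 15)) + S/46027 = (4 - 2*6)/(13/2 + 7*(15 + 2*(-4)) - (15 + 2*(-4))²/3) - 9209/46027 = (4 - 12)/(13/2 + 7*(15 - 8) - (15 - 8)²/3) - 9209*1/46027 = -8/(13/2 + 7*7 - ⅓*7²) - 9209/46027 = -8/(13/2 + 49 - ⅓*49) - 9209/46027 = -8/(13/2 + 49 - 49/3) - 9209/46027 = -8/235/6 - 9209/46027 = -8*6/235 - 9209/46027 = -48/235 - 9209/46027 = -4373411/10816345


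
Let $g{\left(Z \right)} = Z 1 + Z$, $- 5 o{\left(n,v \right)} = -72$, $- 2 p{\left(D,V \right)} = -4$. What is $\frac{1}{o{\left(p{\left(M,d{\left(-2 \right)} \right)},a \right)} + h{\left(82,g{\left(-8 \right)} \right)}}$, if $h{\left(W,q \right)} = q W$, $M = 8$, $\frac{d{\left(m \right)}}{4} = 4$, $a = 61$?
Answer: $- \frac{5}{6488} \approx -0.00077065$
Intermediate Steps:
$d{\left(m \right)} = 16$ ($d{\left(m \right)} = 4 \cdot 4 = 16$)
$p{\left(D,V \right)} = 2$ ($p{\left(D,V \right)} = \left(- \frac{1}{2}\right) \left(-4\right) = 2$)
$o{\left(n,v \right)} = \frac{72}{5}$ ($o{\left(n,v \right)} = \left(- \frac{1}{5}\right) \left(-72\right) = \frac{72}{5}$)
$g{\left(Z \right)} = 2 Z$ ($g{\left(Z \right)} = Z + Z = 2 Z$)
$h{\left(W,q \right)} = W q$
$\frac{1}{o{\left(p{\left(M,d{\left(-2 \right)} \right)},a \right)} + h{\left(82,g{\left(-8 \right)} \right)}} = \frac{1}{\frac{72}{5} + 82 \cdot 2 \left(-8\right)} = \frac{1}{\frac{72}{5} + 82 \left(-16\right)} = \frac{1}{\frac{72}{5} - 1312} = \frac{1}{- \frac{6488}{5}} = - \frac{5}{6488}$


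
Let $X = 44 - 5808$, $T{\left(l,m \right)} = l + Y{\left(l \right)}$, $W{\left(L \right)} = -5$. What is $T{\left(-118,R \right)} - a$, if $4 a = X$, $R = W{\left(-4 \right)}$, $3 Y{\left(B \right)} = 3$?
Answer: $1324$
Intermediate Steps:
$Y{\left(B \right)} = 1$ ($Y{\left(B \right)} = \frac{1}{3} \cdot 3 = 1$)
$R = -5$
$T{\left(l,m \right)} = 1 + l$ ($T{\left(l,m \right)} = l + 1 = 1 + l$)
$X = -5764$ ($X = 44 - 5808 = -5764$)
$a = -1441$ ($a = \frac{1}{4} \left(-5764\right) = -1441$)
$T{\left(-118,R \right)} - a = \left(1 - 118\right) - -1441 = -117 + 1441 = 1324$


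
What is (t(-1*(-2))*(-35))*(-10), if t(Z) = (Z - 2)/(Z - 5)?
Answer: 0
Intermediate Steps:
t(Z) = (-2 + Z)/(-5 + Z)
(t(-1*(-2))*(-35))*(-10) = (((-2 - 1*(-2))/(-5 - 1*(-2)))*(-35))*(-10) = (((-2 + 2)/(-5 + 2))*(-35))*(-10) = ((0/(-3))*(-35))*(-10) = (-⅓*0*(-35))*(-10) = (0*(-35))*(-10) = 0*(-10) = 0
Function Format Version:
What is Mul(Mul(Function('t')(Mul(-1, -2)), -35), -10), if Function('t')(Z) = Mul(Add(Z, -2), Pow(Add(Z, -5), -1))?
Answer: 0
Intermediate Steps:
Function('t')(Z) = Mul(Pow(Add(-5, Z), -1), Add(-2, Z)) (Function('t')(Z) = Mul(Add(-2, Z), Pow(Add(-5, Z), -1)) = Mul(Pow(Add(-5, Z), -1), Add(-2, Z)))
Mul(Mul(Function('t')(Mul(-1, -2)), -35), -10) = Mul(Mul(Mul(Pow(Add(-5, Mul(-1, -2)), -1), Add(-2, Mul(-1, -2))), -35), -10) = Mul(Mul(Mul(Pow(Add(-5, 2), -1), Add(-2, 2)), -35), -10) = Mul(Mul(Mul(Pow(-3, -1), 0), -35), -10) = Mul(Mul(Mul(Rational(-1, 3), 0), -35), -10) = Mul(Mul(0, -35), -10) = Mul(0, -10) = 0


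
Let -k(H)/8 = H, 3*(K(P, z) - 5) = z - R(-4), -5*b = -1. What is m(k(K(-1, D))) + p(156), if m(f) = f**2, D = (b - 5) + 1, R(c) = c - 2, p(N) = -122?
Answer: 445894/225 ≈ 1981.8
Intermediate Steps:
b = 1/5 (b = -1/5*(-1) = 1/5 ≈ 0.20000)
R(c) = -2 + c
D = -19/5 (D = (1/5 - 5) + 1 = -24/5 + 1 = -19/5 ≈ -3.8000)
K(P, z) = 7 + z/3 (K(P, z) = 5 + (z - (-2 - 4))/3 = 5 + (z - 1*(-6))/3 = 5 + (z + 6)/3 = 5 + (6 + z)/3 = 5 + (2 + z/3) = 7 + z/3)
k(H) = -8*H
m(k(K(-1, D))) + p(156) = (-8*(7 + (1/3)*(-19/5)))**2 - 122 = (-8*(7 - 19/15))**2 - 122 = (-8*86/15)**2 - 122 = (-688/15)**2 - 122 = 473344/225 - 122 = 445894/225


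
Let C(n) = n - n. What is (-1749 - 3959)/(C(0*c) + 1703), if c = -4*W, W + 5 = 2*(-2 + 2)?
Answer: -5708/1703 ≈ -3.3517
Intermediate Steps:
W = -5 (W = -5 + 2*(-2 + 2) = -5 + 2*0 = -5 + 0 = -5)
c = 20 (c = -4*(-5) = 20)
C(n) = 0
(-1749 - 3959)/(C(0*c) + 1703) = (-1749 - 3959)/(0 + 1703) = -5708/1703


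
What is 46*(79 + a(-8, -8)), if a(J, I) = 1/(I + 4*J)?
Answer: 72657/20 ≈ 3632.9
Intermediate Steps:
46*(79 + a(-8, -8)) = 46*(79 + 1/(-8 + 4*(-8))) = 46*(79 + 1/(-8 - 32)) = 46*(79 + 1/(-40)) = 46*(79 - 1/40) = 46*(3159/40) = 72657/20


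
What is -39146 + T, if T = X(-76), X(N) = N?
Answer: -39222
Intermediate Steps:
T = -76
-39146 + T = -39146 - 76 = -39222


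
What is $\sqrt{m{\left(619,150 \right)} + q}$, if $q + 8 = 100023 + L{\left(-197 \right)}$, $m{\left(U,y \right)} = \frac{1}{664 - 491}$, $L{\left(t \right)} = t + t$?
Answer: $\frac{\sqrt{2981557082}}{173} \approx 315.63$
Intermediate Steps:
$L{\left(t \right)} = 2 t$
$m{\left(U,y \right)} = \frac{1}{173}$
$q = 99621$ ($q = -8 + \left(100023 + 2 \left(-197\right)\right) = -8 + \left(100023 - 394\right) = -8 + 99629 = 99621$)
$\sqrt{m{\left(619,150 \right)} + q} = \sqrt{\frac{1}{173} + 99621} = \sqrt{\frac{17234434}{173}} = \frac{\sqrt{2981557082}}{173}$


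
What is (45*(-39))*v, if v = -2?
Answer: 3510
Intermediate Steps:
(45*(-39))*v = (45*(-39))*(-2) = -1755*(-2) = 3510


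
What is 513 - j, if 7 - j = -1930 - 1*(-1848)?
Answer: 424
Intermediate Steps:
j = 89 (j = 7 - (-1930 - 1*(-1848)) = 7 - (-1930 + 1848) = 7 - 1*(-82) = 7 + 82 = 89)
513 - j = 513 - 1*89 = 513 - 89 = 424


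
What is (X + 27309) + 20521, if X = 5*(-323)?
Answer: 46215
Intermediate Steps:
X = -1615
(X + 27309) + 20521 = (-1615 + 27309) + 20521 = 25694 + 20521 = 46215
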